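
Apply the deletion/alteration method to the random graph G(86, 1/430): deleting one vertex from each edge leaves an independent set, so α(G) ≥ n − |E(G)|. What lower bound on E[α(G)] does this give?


E[|E(G)|] = C(86, 2)·p = 3655 · (1/430) = 17/2.
E[α(G)] ≥ n − E[|E(G)|] = 86 − 17/2 = 155/2.
Numerically: ≈ 77.500.
(This is only a lower bound; the true E[α(G)] may be larger.)

E[α(G)] ≥ 155/2 ≈ 77.500.


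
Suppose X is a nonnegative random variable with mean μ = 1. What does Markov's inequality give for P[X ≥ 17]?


μ = E[X] = 1, a = 17.
Markov: P[X ≥ 17] ≤ μ/a = (1)/17 = 1/17.
Numerically: ≈ 0.0588.
(Since a = 17 > μ = 1.0000, the bound 1/17 is < 1 and informative.)

P[X ≥ 17] ≤ 1/17 ≈ 0.0588.


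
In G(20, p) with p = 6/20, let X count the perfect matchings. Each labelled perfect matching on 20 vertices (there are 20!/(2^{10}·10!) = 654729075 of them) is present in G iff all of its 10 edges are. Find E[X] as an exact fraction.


K_20 has 20!/(2^{10}·10!) = 654729075 labelled perfect matchings.
For each such perfect matching H, let X_H = 1 if all 10 edges of H are present in G. Then P[X_H = 1] = p^{10} = (3/10)^{10} = 59049/10000000000.
By linearity: E[X] = Σ_H E[X_H] = 654729075 · p^{10} = 654729075 · 59049/10000000000 = 1546443885987/400000000.
Numerically: E[X] ≈ 3866.11.

E[X] = 654729075 · (3/10)^{10} = 1546443885987/400000000 ≈ 3866.11.


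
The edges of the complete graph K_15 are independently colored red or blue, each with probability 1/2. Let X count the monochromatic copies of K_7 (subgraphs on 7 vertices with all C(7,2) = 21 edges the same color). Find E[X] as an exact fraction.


Let X = Σ_S X_S over the C(15, 7) = 6435 subsets S of size 7, where X_S = 1 if the K_7 on S is monochromatic.
For a fixed S, the K_7 on S has C(7, 2) = 21 edges. P[all 21 edges red] = (1/2)^21, and likewise for blue, so P[monochromatic] = 2·(1/2)^21 = 2^{1 − 21} = 1/1048576.
Summing: E[X] = C(15, 7) · 2^{1 − 21} = 6435 · 1/1048576 = 6435/1048576.
Numerically: E[X] ≈ 0.006137.

E[X] = C(15,7)·2^(1−C(7,2)) = 6435/1048576 ≈ 0.006137.


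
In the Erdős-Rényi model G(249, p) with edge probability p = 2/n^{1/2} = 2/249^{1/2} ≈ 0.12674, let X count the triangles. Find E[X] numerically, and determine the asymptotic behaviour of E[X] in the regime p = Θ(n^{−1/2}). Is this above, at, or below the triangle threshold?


Number of potential triangles: C(249, 3) = 2542124.
Each occurs with probability p³ ≈ (0.12674)³ ≈ 2.0360618e-03.
By linearity: E[X] = C(249, 3)·p³ ≈ 2542124 · 2.0360618e-03 ≈ 5175.92169.
Since α = 1/2 < 1, p = c/n^{1/2} ≫ 1/n is above the triangle threshold p ~ 1/n. Asymptotically E[X] ~ (c³/6)·n^{3(1−α)} = (2³/6)·n^{1.5} → ∞; triangles are abundant w.h.p.

E[X] ≈ 5175.92169; in regime p = Θ(1/n^{1/2}) E[X] diverges (above the triangle threshold p ~ 1/n).


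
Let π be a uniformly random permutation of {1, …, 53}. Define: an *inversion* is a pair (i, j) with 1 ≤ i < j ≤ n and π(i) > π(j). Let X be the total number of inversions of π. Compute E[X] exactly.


Write X = Σ X_I over the C(53, 2) = 1378 pairs i < j, with X_I the indicator of one inversion.
There are 1378 indicators.
For each fixed pair i < j, the values π(i) and π(j) are two distinct elements of {1, …, 53} in uniformly random order; by symmetry P[π(i) > π(j)] = 1/2.
By linearity: E[X] = 1378 · (1/2) = C(53, 2) · (1/2) = 1378/2 = 689 ≈ 689.000.

E[X] = 689 = 689.000.


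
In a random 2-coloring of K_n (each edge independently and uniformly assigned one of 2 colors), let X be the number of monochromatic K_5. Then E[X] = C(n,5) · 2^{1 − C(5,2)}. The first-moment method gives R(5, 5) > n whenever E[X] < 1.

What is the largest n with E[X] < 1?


We need C(n, 5) · 2^{1 − 10} < 1, i.e. C(n, 5) < 2^{10 − 1} = 512.
Check values of n near the boundary:
  n = 10: C(10, 5) = 252; 252 < 512? YES
  n = 11: C(11, 5) = 462; 462 < 512? YES
  n = 12: C(12, 5) = 792; 792 < 512? NO
  n = 13: C(13, 5) = 1287; 1287 < 512? NO
The largest n with C(n, 5) < 512 is n = 11 (where E[X] = 231/256 ≈ 0.902344). Hence R(5, 5) > 11, i.e. R(5, 5) ≥ 12.

Largest n = 11; hence R(5, 5) > 11.


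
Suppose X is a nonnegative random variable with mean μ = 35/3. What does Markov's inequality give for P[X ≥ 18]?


μ = E[X] = 35/3, a = 18.
Markov: P[X ≥ 18] ≤ μ/a = (35/3)/18 = 35/54.
Numerically: ≈ 0.648.
(Since a = 18 > μ = 11.667, the bound 35/54 is < 1 and informative.)

P[X ≥ 18] ≤ 35/54 ≈ 0.648.


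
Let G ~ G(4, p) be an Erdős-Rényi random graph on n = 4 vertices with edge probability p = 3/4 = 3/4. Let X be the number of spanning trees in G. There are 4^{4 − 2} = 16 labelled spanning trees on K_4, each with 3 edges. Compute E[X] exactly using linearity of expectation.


K_4 has 4^{4 − 2} = 16 labelled spanning trees.
For each such spanning tree H, let X_H = 1 if all 3 edges of H are present in G. Then P[X_H = 1] = p^{3} = (3/4)^{3} = 27/64.
By linearity: E[X] = Σ_H E[X_H] = 16 · p^{3} = 16 · 27/64 = 27/4.
Numerically: E[X] ≈ 6.75.

E[X] = 16 · (3/4)^{3} = 27/4 ≈ 6.75.


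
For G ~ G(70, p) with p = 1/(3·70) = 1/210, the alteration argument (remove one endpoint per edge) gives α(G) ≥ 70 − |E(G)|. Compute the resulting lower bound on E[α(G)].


E[|E(G)|] = C(70, 2)·p = 2415 · (1/210) = 23/2.
E[α(G)] ≥ n − E[|E(G)|] = 70 − 23/2 = 117/2.
Numerically: ≈ 58.5000.
(This is only a lower bound; the true E[α(G)] may be larger.)

E[α(G)] ≥ 117/2 ≈ 58.5000.


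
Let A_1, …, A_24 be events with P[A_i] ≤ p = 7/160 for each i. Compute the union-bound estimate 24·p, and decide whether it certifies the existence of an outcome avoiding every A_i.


Union bound: P[∪_{i=1}^{24} A_i] ≤ Σ_i P[A_i] ≤ 24·p = 24·(7/160) = 21/20.
Numerically: 21/20 ≈ 1.0500.
Is 21/20 < 1? NO.
Since the bound 21/20 is ≥ 1, the union bound is uninformative here; it does NOT by itself certify existence.

24·p = 21/20 ≈ 1.0500; existence NOT certified by the union bound.


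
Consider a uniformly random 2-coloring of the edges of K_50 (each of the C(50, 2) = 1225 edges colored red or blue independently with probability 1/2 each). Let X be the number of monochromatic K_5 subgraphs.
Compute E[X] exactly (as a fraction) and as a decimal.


Let X = Σ_S X_S over the C(50, 5) = 2118760 subsets S of size 5, where X_S = 1 if the K_5 on S is monochromatic.
For a fixed S, the K_5 on S has C(5, 2) = 10 edges. P[all 10 edges red] = (1/2)^10, and likewise for blue, so P[monochromatic] = 2·(1/2)^10 = 2^{1 − 10} = 1/512.
Summing: E[X] = C(50, 5) · 2^{1 − 10} = 2118760 · 1/512 = 264845/64.
Numerically: E[X] ≈ 4138.203.

E[X] = C(50,5)·2^(1−C(5,2)) = 264845/64 ≈ 4138.203.


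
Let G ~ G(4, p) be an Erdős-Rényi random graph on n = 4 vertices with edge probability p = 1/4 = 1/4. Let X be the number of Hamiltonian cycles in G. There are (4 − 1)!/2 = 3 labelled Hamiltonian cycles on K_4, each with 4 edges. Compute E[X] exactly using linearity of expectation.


K_4 has (4 − 1)!/2 = 3 labelled Hamiltonian cycles.
For each such Hamiltonian cycle H, let X_H = 1 if all 4 edges of H are present in G. Then P[X_H = 1] = p^{4} = (1/4)^{4} = 1/256.
By linearity: E[X] = Σ_H E[X_H] = 3 · p^{4} = 3 · 1/256 = 3/256.
Numerically: E[X] ≈ 0.0117.

E[X] = 3 · (1/4)^{4} = 3/256 ≈ 0.0117.


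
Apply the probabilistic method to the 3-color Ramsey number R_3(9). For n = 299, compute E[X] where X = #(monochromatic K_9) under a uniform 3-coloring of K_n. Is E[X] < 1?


E[X] = C(299, 9) · 3^{1 − 36} = 46610674441390059 · 3^{−35} = 46610674441390059/50031545098999707.
As a reduced fraction: E[X] = 15536891480463353/16677181699666569 ≈ 0.93163.
Is E[X] < 1? YES.
Since E[X] < 1, there exists a 3-coloring of K_{299} with no monochromatic K_9; hence R_3(9) > 299.

E[X] = 15536891480463353/16677181699666569 ≈ 0.93163; E[X] < 1, so R_3(9) > 299.


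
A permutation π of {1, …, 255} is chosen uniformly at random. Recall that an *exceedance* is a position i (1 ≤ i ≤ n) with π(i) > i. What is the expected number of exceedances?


Write X = Σ_{i=1}^{255} X_i, where X_i = 1_{π(i) > i}.
For each fixed i, π(i) is uniform over {1, …, 255} (marginal of a uniform permutation), so P[π(i) > i] = (n − i)/n. Summing: Σ_{i=1}^{255} (n − i)/n = (0 + 1 + … + 254)/255 = 255(255 − 1)/(2·255) = (255 − 1)/2.
Hence E[X] = Σ_{i=1}^{255} (255 − i)/255 = 127 ≈ 127.0000.

E[X] = 127 = 127.0000.


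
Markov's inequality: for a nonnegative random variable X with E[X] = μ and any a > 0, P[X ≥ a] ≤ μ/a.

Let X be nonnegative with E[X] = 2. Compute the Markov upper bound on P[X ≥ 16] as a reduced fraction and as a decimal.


μ = E[X] = 2, a = 16.
Markov: P[X ≥ 16] ≤ μ/a = (2)/16 = 1/8.
Numerically: ≈ 0.125.
(Since a = 16 > μ = 2.000, the bound 1/8 is < 1 and informative.)

P[X ≥ 16] ≤ 1/8 ≈ 0.125.


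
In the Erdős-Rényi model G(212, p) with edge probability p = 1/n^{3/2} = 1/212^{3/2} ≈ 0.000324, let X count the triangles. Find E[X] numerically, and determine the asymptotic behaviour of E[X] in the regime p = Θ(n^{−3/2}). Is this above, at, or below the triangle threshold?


Number of potential triangles: C(212, 3) = 1565620.
Each occurs with probability p³ ≈ (0.000324)³ ≈ 3.400076e-11.
By linearity: E[X] = C(212, 3)·p³ ≈ 1565620 · 3.400076e-11 ≈ 0.0001.
Since α = 3/2 > 1, p = c/n^{3/2} = o(1/n) is below the triangle threshold p ~ 1/n. Asymptotically E[X] ~ (c³/6)·n^{3(1−α)} = (1³/6)·n^{-1.5} → 0, so by Markov's inequality G has no triangles w.h.p.

E[X] ≈ 0.0001; in regime p = Θ(1/n^{3/2}) E[X] tends to 0 (below the triangle threshold p ~ 1/n).


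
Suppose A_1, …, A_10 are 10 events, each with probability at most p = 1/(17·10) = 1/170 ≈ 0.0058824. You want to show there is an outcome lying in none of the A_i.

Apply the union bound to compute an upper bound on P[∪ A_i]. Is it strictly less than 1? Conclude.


Union bound: P[∪_{i=1}^{10} A_i] ≤ Σ_i P[A_i] ≤ 10·p = 10·(1/170) = 1/17.
Numerically: 1/17 ≈ 0.0588235.
Is 1/17 < 1? YES.
Since P[∪ A_i] ≤ 1/17 < 1, the complement has P[∩ A_i^c] ≥ 1 − 1/17 = 16/17 > 0, so some outcome avoids every A_i.

10·p = 1/17 ≈ 0.0588235; existence CERTIFIED by the union bound.


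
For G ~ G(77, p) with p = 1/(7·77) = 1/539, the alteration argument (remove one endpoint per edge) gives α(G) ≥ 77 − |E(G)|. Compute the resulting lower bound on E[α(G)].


E[|E(G)|] = C(77, 2)·p = 2926 · (1/539) = 38/7.
E[α(G)] ≥ n − E[|E(G)|] = 77 − 38/7 = 501/7.
Numerically: ≈ 71.57143.
(This is only a lower bound; the true E[α(G)] may be larger.)

E[α(G)] ≥ 501/7 ≈ 71.57143.


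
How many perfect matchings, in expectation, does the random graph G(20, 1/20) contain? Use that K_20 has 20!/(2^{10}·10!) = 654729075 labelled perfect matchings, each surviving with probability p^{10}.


K_20 has 20!/(2^{10}·10!) = 654729075 labelled perfect matchings.
For each such perfect matching H, let X_H = 1 if all 10 edges of H are present in G. Then P[X_H = 1] = p^{10} = (1/20)^{10} = 1/10240000000000.
By linearity of expectation: E[X] = Σ_H E[X_H] = 654729075 · p^{10} = 654729075 · 1/10240000000000 = 26189163/409600000000.
Numerically: E[X] ≈ 6.3938e-05.

E[X] = 654729075 · (1/20)^{10} = 26189163/409600000000 ≈ 6.3938e-05.


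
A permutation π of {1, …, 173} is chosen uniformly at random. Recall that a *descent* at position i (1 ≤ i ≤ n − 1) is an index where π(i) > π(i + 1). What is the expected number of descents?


Write X = Σ X_I over i = 1, …, 172, with X_I the indicator of one descent.
There are 172 indicators.
For each fixed i, the pair (π(i), π(i+1)) is a uniformly random ordered pair of distinct values from {1, …, 173}; by symmetry P[π(i) > π(i+1)] = 1/2.
By linearity: E[X] = 172 · (1/2) = (173 − 1) · (1/2) = 86 ≈ 86.000000.

E[X] = 86 = 86.000000.


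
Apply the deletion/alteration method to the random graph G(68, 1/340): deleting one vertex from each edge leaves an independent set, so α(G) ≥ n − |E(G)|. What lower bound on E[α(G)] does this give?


E[|E(G)|] = C(68, 2)·p = 2278 · (1/340) = 67/10.
E[α(G)] ≥ n − E[|E(G)|] = 68 − 67/10 = 613/10.
Numerically: ≈ 61.300000.
(This is only a lower bound; the true E[α(G)] may be larger.)

E[α(G)] ≥ 613/10 ≈ 61.300000.


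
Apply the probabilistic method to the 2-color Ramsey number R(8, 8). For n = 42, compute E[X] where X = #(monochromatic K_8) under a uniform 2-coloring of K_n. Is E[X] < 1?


E[X] = C(42, 8) · 2^{1 − 28} = 118030185 · 2^{−27} = 118030185/134217728.
As a reduced fraction: E[X] = 118030185/134217728 ≈ 0.879.
Is E[X] < 1? YES.
Since E[X] < 1, there exists a 2-coloring of K_{42} with no monochromatic K_8; hence R(8, 8) > 42.

E[X] = 118030185/134217728 ≈ 0.879; E[X] < 1, so R(8, 8) > 42.


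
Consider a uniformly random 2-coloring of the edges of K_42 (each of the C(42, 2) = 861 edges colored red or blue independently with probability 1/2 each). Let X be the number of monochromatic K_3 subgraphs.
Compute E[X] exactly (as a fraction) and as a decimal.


Let X = Σ_S X_S over the C(42, 3) = 11480 subsets S of size 3, where X_S = 1 if the K_3 on S is monochromatic.
For a fixed S, the K_3 on S has C(3, 2) = 3 edges. P[all 3 edges red] = (1/2)^3, and likewise for blue, so P[monochromatic] = 2·(1/2)^3 = 2^{1 − 3} = 1/4.
By linearity: E[X] = C(42, 3) · 2^{1 − 3} = 11480 · 1/4 = 2870.
Numerically: E[X] ≈ 2870.0000.

E[X] = C(42,3)·2^(1−C(3,2)) = 2870 ≈ 2870.0000.


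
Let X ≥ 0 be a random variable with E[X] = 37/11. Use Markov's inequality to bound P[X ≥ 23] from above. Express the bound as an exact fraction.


μ = E[X] = 37/11, a = 23.
Markov: P[X ≥ 23] ≤ μ/a = (37/11)/23 = 37/253.
Numerically: ≈ 0.146.
(Since a = 23 > μ = 3.364, the bound 37/253 is < 1 and informative.)

P[X ≥ 23] ≤ 37/253 ≈ 0.146.


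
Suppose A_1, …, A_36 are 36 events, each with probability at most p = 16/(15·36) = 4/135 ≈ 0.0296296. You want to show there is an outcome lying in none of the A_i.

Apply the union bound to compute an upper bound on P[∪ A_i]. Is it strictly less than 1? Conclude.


Union bound: P[∪_{i=1}^{36} A_i] ≤ Σ_i P[A_i] ≤ 36·p = 36·(4/135) = 16/15.
Numerically: 16/15 ≈ 1.0666667.
Is 16/15 < 1? NO.
Since the bound 16/15 is ≥ 1, the union bound is uninformative here; it does NOT by itself certify existence.

36·p = 16/15 ≈ 1.0666667; existence NOT certified by the union bound.


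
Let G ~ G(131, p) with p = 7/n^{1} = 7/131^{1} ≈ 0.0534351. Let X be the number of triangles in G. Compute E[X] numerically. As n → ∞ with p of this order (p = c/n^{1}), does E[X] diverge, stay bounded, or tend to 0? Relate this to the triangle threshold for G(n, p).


Number of potential triangles: C(131, 3) = 366145.
Each occurs with probability p³ ≈ (0.0534351)³ ≈ 1.52573895e-04.
By linearity: E[X] = C(131, 3)·p³ ≈ 366145 · 1.52573895e-04 ≈ 55.864169.
Here α = 1, so p = 7/n is exactly at the triangle threshold p ~ 1/n. Asymptotically E[X] → c³/6 = 7³/6 = 343/6 ≈ 57.166667, a bounded constant. In this regime the triangle count is asymptotically Poisson(c³/6).

E[X] ≈ 55.864169; in regime p = Θ(1/n^{1}) E[X] stays bounded (at the triangle threshold p ~ 1/n).


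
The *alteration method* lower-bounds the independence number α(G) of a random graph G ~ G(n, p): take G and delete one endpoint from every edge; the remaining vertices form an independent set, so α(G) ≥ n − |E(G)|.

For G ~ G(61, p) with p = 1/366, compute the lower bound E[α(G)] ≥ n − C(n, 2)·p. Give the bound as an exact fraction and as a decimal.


E[|E(G)|] = C(61, 2)·p = 1830 · (1/366) = 5.
E[α(G)] ≥ n − E[|E(G)|] = 61 − 5 = 56.
Numerically: ≈ 56.000.
(This is only a lower bound; the true E[α(G)] may be larger.)

E[α(G)] ≥ 56 ≈ 56.000.


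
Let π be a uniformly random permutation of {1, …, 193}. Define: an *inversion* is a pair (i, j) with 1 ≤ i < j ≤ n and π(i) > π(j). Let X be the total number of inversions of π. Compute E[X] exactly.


Write X = Σ X_I over the C(193, 2) = 18528 pairs i < j, with X_I the indicator of one inversion.
There are 18528 indicators.
For each fixed pair i < j, the values π(i) and π(j) are two distinct elements of {1, …, 193} in uniformly random order; by symmetry P[π(i) > π(j)] = 1/2.
By linearity: E[X] = 18528 · (1/2) = C(193, 2) · (1/2) = 18528/2 = 9264 ≈ 9264.00000.

E[X] = 9264 = 9264.00000.


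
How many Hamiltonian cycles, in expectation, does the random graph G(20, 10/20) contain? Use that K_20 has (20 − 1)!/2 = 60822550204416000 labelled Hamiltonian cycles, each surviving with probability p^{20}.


K_20 has (20 − 1)!/2 = 60822550204416000 labelled Hamiltonian cycles.
For each such Hamiltonian cycle H, let X_H = 1 if all 20 edges of H are present in G. Then P[X_H = 1] = p^{20} = (1/2)^{20} = 1/1048576.
By linearity of expectation: E[X] = Σ_H E[X_H] = 60822550204416000 · p^{20} = 60822550204416000 · 1/1048576 = 1856156927625/32.
Numerically: E[X] ≈ 5.8005e+10.

E[X] = 60822550204416000 · (1/2)^{20} = 1856156927625/32 ≈ 5.8005e+10.


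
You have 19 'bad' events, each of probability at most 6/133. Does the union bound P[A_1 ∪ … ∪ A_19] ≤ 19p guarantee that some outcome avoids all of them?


Union bound: P[∪_{i=1}^{19} A_i] ≤ Σ_i P[A_i] ≤ 19·p = 19·(6/133) = 6/7.
Numerically: 6/7 ≈ 0.857.
Is 6/7 < 1? YES.
Since P[∪ A_i] ≤ 6/7 < 1, the complement has P[∩ A_i^c] ≥ 1 − 6/7 = 1/7 > 0, so some outcome avoids every A_i.

19·p = 6/7 ≈ 0.857; existence CERTIFIED by the union bound.


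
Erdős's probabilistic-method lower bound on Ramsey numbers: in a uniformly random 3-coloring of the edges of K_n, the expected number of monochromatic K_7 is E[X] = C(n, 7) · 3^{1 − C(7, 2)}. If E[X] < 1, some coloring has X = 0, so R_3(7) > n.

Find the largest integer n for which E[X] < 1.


We need C(n, 7) · 3^{1 − 21} < 1, i.e. C(n, 7) < 3^{21 − 1} = 3486784401.
Check values of n near the boundary:
  n = 77: C(77, 7) = 2404808340; 2404808340 < 3486784401? YES
  n = 78: C(78, 7) = 2641902120; 2641902120 < 3486784401? YES
  n = 79: C(79, 7) = 2898753715; 2898753715 < 3486784401? YES
  n = 80: C(80, 7) = 3176716400; 3176716400 < 3486784401? YES
  n = 81: C(81, 7) = 3477216600; 3477216600 < 3486784401? YES
  n = 82: C(82, 7) = 3801756816; 3801756816 < 3486784401? NO
  n = 83: C(83, 7) = 4151918628; 4151918628 < 3486784401? NO
  n = 84: C(84, 7) = 4529365776; 4529365776 < 3486784401? NO
The largest n with C(n, 7) < 3486784401 is n = 81 (where E[X] = 42928600/43046721 ≈ 0.99726). Hence R_3(7) > 81, i.e. R_3(7) ≥ 82.

Largest n = 81; hence R_3(7) > 81.


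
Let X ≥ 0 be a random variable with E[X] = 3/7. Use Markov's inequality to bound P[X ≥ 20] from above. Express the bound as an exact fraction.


μ = E[X] = 3/7, a = 20.
Markov: P[X ≥ 20] ≤ μ/a = (3/7)/20 = 3/140.
Numerically: ≈ 0.021429.
(Since a = 20 > μ = 0.428571, the bound 3/140 is < 1 and informative.)

P[X ≥ 20] ≤ 3/140 ≈ 0.021429.


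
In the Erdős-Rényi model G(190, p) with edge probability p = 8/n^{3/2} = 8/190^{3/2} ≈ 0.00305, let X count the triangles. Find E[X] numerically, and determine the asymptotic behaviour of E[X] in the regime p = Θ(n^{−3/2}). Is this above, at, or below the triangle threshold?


Number of potential triangles: C(190, 3) = 1125180.
Each occurs with probability p³ ≈ (0.00305)³ ≈ 2.85022e-08.
By linearity: E[X] = C(190, 3)·p³ ≈ 1125180 · 2.85022e-08 ≈ 0.032.
Since α = 3/2 > 1, p = c/n^{3/2} = o(1/n) is below the triangle threshold p ~ 1/n. Asymptotically E[X] ~ (c³/6)·n^{3(1−α)} = (8³/6)·n^{-1.5} → 0, so by Markov's inequality G has no triangles w.h.p.

E[X] ≈ 0.032; in regime p = Θ(1/n^{3/2}) E[X] tends to 0 (below the triangle threshold p ~ 1/n).


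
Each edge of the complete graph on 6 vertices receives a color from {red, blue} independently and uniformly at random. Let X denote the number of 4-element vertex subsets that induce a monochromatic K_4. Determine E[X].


Let X = Σ_S X_S over the C(6, 4) = 15 subsets S of size 4, where X_S = 1 if the K_4 on S is monochromatic.
For a fixed S, the K_4 on S has C(4, 2) = 6 edges. P[all 6 edges red] = (1/2)^6, and likewise for blue, so P[monochromatic] = 2·(1/2)^6 = 2^{1 − 6} = 1/32.
By linearity of expectation: E[X] = C(6, 4) · 2^{1 − 6} = 15 · 1/32 = 15/32.
Numerically: E[X] ≈ 0.46875.

E[X] = C(6,4)·2^(1−C(4,2)) = 15/32 ≈ 0.46875.


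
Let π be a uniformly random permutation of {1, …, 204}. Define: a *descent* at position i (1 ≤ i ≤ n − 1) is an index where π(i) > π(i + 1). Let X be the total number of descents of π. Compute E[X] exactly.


Write X = Σ X_I over i = 1, …, 203, with X_I the indicator of one descent.
There are 203 indicators.
For each fixed i, the pair (π(i), π(i+1)) is a uniformly random ordered pair of distinct values from {1, …, 204}; by symmetry P[π(i) > π(i+1)] = 1/2.
By linearity: E[X] = 203 · (1/2) = (204 − 1) · (1/2) = 203/2 ≈ 101.500000.

E[X] = 203/2 = 101.500000.


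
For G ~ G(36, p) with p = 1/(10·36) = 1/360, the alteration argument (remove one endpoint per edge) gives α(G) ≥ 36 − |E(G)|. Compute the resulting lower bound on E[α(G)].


E[|E(G)|] = C(36, 2)·p = 630 · (1/360) = 7/4.
E[α(G)] ≥ n − E[|E(G)|] = 36 − 7/4 = 137/4.
Numerically: ≈ 34.25000.
(This is only a lower bound; the true E[α(G)] may be larger.)

E[α(G)] ≥ 137/4 ≈ 34.25000.


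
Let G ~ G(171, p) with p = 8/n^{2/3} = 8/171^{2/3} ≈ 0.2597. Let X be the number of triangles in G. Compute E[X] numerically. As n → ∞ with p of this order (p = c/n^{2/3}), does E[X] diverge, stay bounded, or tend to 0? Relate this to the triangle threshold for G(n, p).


Number of potential triangles: C(171, 3) = 818805.
Each occurs with probability p³ ≈ (0.2597)³ ≈ 1.750966e-02.
By linearity: E[X] = C(171, 3)·p³ ≈ 818805 · 1.750966e-02 ≈ 14336.9981.
Since α = 2/3 < 1, p = c/n^{2/3} ≫ 1/n is above the triangle threshold p ~ 1/n. Asymptotically E[X] ~ (c³/6)·n^{3(1−α)} = (8³/6)·n^{1} → ∞; triangles are abundant w.h.p.

E[X] ≈ 14336.9981; in regime p = Θ(1/n^{2/3}) E[X] diverges (above the triangle threshold p ~ 1/n).


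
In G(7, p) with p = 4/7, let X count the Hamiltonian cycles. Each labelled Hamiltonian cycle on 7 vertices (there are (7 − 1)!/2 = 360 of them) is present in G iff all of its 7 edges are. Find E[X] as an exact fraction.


K_7 has (7 − 1)!/2 = 360 labelled Hamiltonian cycles.
For each such Hamiltonian cycle H, let X_H = 1 if all 7 edges of H are present in G. Then P[X_H = 1] = p^{7} = (4/7)^{7} = 16384/823543.
By linearity of expectation: E[X] = Σ_H E[X_H] = 360 · p^{7} = 360 · 16384/823543 = 5898240/823543.
Numerically: E[X] ≈ 7.162.

E[X] = 360 · (4/7)^{7} = 5898240/823543 ≈ 7.162.


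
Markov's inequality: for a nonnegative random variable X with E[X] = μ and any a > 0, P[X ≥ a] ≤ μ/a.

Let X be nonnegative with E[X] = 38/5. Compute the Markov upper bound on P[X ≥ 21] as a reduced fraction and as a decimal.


μ = E[X] = 38/5, a = 21.
Markov: P[X ≥ 21] ≤ μ/a = (38/5)/21 = 38/105.
Numerically: ≈ 0.362.
(Since a = 21 > μ = 7.600, the bound 38/105 is < 1 and informative.)

P[X ≥ 21] ≤ 38/105 ≈ 0.362.


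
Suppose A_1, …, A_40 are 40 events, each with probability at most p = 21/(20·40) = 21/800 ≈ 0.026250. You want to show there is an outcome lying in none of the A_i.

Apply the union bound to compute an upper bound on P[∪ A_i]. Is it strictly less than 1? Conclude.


Union bound: P[∪_{i=1}^{40} A_i] ≤ Σ_i P[A_i] ≤ 40·p = 40·(21/800) = 21/20.
Numerically: 21/20 ≈ 1.050000.
Is 21/20 < 1? NO.
Since the bound 21/20 is ≥ 1, the union bound is uninformative here; it does NOT by itself certify existence.

40·p = 21/20 ≈ 1.050000; existence NOT certified by the union bound.


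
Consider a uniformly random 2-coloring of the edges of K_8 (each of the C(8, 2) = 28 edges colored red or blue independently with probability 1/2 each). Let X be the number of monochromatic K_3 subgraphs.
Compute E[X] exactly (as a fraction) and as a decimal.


Let X = Σ_S X_S over the C(8, 3) = 56 subsets S of size 3, where X_S = 1 if the K_3 on S is monochromatic.
For a fixed S, the K_3 on S has C(3, 2) = 3 edges. P[all 3 edges red] = (1/2)^3, and likewise for blue, so P[monochromatic] = 2·(1/2)^3 = 2^{1 − 3} = 1/4.
By linearity: E[X] = C(8, 3) · 2^{1 − 3} = 56 · 1/4 = 14.
Numerically: E[X] ≈ 14.00000.

E[X] = C(8,3)·2^(1−C(3,2)) = 14 ≈ 14.00000.


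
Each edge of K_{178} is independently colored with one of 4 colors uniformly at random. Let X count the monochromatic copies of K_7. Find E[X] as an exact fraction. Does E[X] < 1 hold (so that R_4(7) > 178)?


E[X] = C(178, 7) · 4^{1 − 21} = 996867063280 · 4^{−20} = 996867063280/1099511627776.
As a reduced fraction: E[X] = 62304191455/68719476736 ≈ 0.9066453.
Is E[X] < 1? YES.
Since E[X] < 1, there exists a 4-coloring of K_{178} with no monochromatic K_7; hence R_4(7) > 178.

E[X] = 62304191455/68719476736 ≈ 0.9066453; E[X] < 1, so R_4(7) > 178.


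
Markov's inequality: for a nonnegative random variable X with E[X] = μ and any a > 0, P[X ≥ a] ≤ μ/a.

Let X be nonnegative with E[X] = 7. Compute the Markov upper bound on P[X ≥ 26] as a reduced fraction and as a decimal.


μ = E[X] = 7, a = 26.
Markov: P[X ≥ 26] ≤ μ/a = (7)/26 = 7/26.
Numerically: ≈ 0.26923.
(Since a = 26 > μ = 7.00000, the bound 7/26 is < 1 and informative.)

P[X ≥ 26] ≤ 7/26 ≈ 0.26923.


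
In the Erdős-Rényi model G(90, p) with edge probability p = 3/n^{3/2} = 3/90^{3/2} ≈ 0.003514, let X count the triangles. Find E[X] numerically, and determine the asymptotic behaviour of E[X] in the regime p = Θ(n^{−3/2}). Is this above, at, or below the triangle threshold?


Number of potential triangles: C(90, 3) = 117480.
Each occurs with probability p³ ≈ (0.003514)³ ≈ 4.337829e-08.
By linearity: E[X] = C(90, 3)·p³ ≈ 117480 · 4.337829e-08 ≈ 0.0051.
Since α = 3/2 > 1, p = c/n^{3/2} = o(1/n) is below the triangle threshold p ~ 1/n. Asymptotically E[X] ~ (c³/6)·n^{3(1−α)} = (3³/6)·n^{-1.5} → 0, so by Markov's inequality G has no triangles w.h.p.

E[X] ≈ 0.0051; in regime p = Θ(1/n^{3/2}) E[X] tends to 0 (below the triangle threshold p ~ 1/n).


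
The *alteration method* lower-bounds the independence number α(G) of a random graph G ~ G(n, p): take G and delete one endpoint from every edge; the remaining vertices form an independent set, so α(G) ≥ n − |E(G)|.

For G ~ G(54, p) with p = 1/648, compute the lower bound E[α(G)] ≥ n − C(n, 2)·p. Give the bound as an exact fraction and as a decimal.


E[|E(G)|] = C(54, 2)·p = 1431 · (1/648) = 53/24.
E[α(G)] ≥ n − E[|E(G)|] = 54 − 53/24 = 1243/24.
Numerically: ≈ 51.791667.
(This is only a lower bound; the true E[α(G)] may be larger.)

E[α(G)] ≥ 1243/24 ≈ 51.791667.


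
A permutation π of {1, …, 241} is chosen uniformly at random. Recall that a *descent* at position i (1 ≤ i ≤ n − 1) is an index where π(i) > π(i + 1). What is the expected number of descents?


Write X = Σ X_I over i = 1, …, 240, with X_I the indicator of one descent.
There are 240 indicators.
For each fixed i, the pair (π(i), π(i+1)) is a uniformly random ordered pair of distinct values from {1, …, 241}; by symmetry P[π(i) > π(i+1)] = 1/2.
By linearity: E[X] = 240 · (1/2) = (241 − 1) · (1/2) = 120 ≈ 120.0000.

E[X] = 120 = 120.0000.


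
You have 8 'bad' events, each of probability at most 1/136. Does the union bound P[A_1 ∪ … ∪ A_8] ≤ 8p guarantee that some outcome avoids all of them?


Union bound: P[∪_{i=1}^{8} A_i] ≤ Σ_i P[A_i] ≤ 8·p = 8·(1/136) = 1/17.
Numerically: 1/17 ≈ 0.0588.
Is 1/17 < 1? YES.
Since P[∪ A_i] ≤ 1/17 < 1, the complement has P[∩ A_i^c] ≥ 1 − 1/17 = 16/17 > 0, so some outcome avoids every A_i.

8·p = 1/17 ≈ 0.0588; existence CERTIFIED by the union bound.


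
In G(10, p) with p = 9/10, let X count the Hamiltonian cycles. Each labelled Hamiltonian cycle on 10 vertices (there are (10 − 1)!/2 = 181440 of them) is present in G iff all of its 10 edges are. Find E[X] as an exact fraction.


K_10 has (10 − 1)!/2 = 181440 labelled Hamiltonian cycles.
For each such Hamiltonian cycle H, let X_H = 1 if all 10 edges of H are present in G. Then P[X_H = 1] = p^{10} = (9/10)^{10} = 3486784401/10000000000.
By linearity of expectation: E[X] = Σ_H E[X_H] = 181440 · p^{10} = 181440 · 3486784401/10000000000 = 1977006755367/31250000.
Numerically: E[X] ≈ 63264.2.

E[X] = 181440 · (9/10)^{10} = 1977006755367/31250000 ≈ 63264.2.


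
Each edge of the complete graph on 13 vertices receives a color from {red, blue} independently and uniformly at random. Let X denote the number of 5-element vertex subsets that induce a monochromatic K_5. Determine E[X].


Let X = Σ_S X_S over the C(13, 5) = 1287 subsets S of size 5, where X_S = 1 if the K_5 on S is monochromatic.
For a fixed S, the K_5 on S has C(5, 2) = 10 edges. P[all 10 edges red] = (1/2)^10, and likewise for blue, so P[monochromatic] = 2·(1/2)^10 = 2^{1 − 10} = 1/512.
Summing: E[X] = C(13, 5) · 2^{1 − 10} = 1287 · 1/512 = 1287/512.
Numerically: E[X] ≈ 2.513672.

E[X] = C(13,5)·2^(1−C(5,2)) = 1287/512 ≈ 2.513672.


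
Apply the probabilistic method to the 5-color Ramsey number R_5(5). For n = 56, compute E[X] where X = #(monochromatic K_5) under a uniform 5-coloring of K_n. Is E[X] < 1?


E[X] = C(56, 5) · 5^{1 − 10} = 3819816 · 5^{−9} = 3819816/1953125.
As a reduced fraction: E[X] = 3819816/1953125 ≈ 1.9557458.
Is E[X] < 1? NO.
Since E[X] ≥ 1, the first-moment bound is inconclusive at n = 56; it does NOT by itself certify R_5(5) > 56.

E[X] = 3819816/1953125 ≈ 1.9557458; E[X] ≥ 1; first-moment method inconclusive here.


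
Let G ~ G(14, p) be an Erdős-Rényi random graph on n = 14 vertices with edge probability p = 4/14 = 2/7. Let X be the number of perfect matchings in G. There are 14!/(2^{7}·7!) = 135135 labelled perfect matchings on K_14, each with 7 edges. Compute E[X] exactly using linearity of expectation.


K_14 has 14!/(2^{7}·7!) = 135135 labelled perfect matchings.
For each such perfect matching H, let X_H = 1 if all 7 edges of H are present in G. Then P[X_H = 1] = p^{7} = (2/7)^{7} = 128/823543.
Summing the indicators: E[X] = Σ_H E[X_H] = 135135 · p^{7} = 135135 · 128/823543 = 2471040/117649.
Numerically: E[X] ≈ 21.

E[X] = 135135 · (2/7)^{7} = 2471040/117649 ≈ 21.


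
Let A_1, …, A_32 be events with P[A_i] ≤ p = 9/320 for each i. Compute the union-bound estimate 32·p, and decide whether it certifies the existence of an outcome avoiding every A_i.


Union bound: P[∪_{i=1}^{32} A_i] ≤ Σ_i P[A_i] ≤ 32·p = 32·(9/320) = 9/10.
Numerically: 9/10 ≈ 0.900.
Is 9/10 < 1? YES.
Since P[∪ A_i] ≤ 9/10 < 1, the complement has P[∩ A_i^c] ≥ 1 − 9/10 = 1/10 > 0, so some outcome avoids every A_i.

32·p = 9/10 ≈ 0.900; existence CERTIFIED by the union bound.


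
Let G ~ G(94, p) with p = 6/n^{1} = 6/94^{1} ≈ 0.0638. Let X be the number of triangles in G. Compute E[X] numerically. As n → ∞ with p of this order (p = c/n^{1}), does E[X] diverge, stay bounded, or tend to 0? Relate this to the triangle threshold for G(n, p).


Number of potential triangles: C(94, 3) = 134044.
Each occurs with probability p³ ≈ (0.0638)³ ≈ 2.60058e-04.
By linearity: E[X] = C(94, 3)·p³ ≈ 134044 · 2.60058e-04 ≈ 34.859.
Here α = 1, so p = 6/n is exactly at the triangle threshold p ~ 1/n. Asymptotically E[X] → c³/6 = 6³/6 = 36 ≈ 36.000, a bounded constant. In this regime the triangle count is asymptotically Poisson(c³/6).

E[X] ≈ 34.859; in regime p = Θ(1/n^{1}) E[X] stays bounded (at the triangle threshold p ~ 1/n).


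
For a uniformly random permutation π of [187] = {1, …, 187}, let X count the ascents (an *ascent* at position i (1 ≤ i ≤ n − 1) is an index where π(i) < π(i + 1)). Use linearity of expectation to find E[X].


Write X = Σ X_I over i = 1, …, 186, with X_I the indicator of one ascent.
There are 186 indicators.
For each fixed i, the pair (π(i), π(i+1)) is a uniformly random ordered pair of distinct values from {1, …, 187}; by symmetry P[π(i) < π(i+1)] = 1/2.
By linearity: E[X] = 186 · (1/2) = (187 − 1) · (1/2) = 93 ≈ 93.000.

E[X] = 93 = 93.000.


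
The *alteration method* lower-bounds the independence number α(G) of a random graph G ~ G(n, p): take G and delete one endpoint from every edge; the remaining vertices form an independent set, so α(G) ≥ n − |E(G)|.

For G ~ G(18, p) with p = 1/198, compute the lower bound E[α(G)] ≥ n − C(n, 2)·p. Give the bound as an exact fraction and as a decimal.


E[|E(G)|] = C(18, 2)·p = 153 · (1/198) = 17/22.
E[α(G)] ≥ n − E[|E(G)|] = 18 − 17/22 = 379/22.
Numerically: ≈ 17.227273.
(This is only a lower bound; the true E[α(G)] may be larger.)

E[α(G)] ≥ 379/22 ≈ 17.227273.


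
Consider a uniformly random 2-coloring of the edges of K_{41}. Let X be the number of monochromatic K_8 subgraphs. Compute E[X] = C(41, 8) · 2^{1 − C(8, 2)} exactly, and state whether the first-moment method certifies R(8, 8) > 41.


E[X] = C(41, 8) · 2^{1 − 28} = 95548245 · 2^{−27} = 95548245/134217728.
As a reduced fraction: E[X] = 95548245/134217728 ≈ 0.711890.
Is E[X] < 1? YES.
Since E[X] < 1, there exists a 2-coloring of K_{41} with no monochromatic K_8; hence R(8, 8) > 41.

E[X] = 95548245/134217728 ≈ 0.711890; E[X] < 1, so R(8, 8) > 41.


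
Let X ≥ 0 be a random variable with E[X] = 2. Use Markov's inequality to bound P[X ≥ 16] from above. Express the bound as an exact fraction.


μ = E[X] = 2, a = 16.
Markov: P[X ≥ 16] ≤ μ/a = (2)/16 = 1/8.
Numerically: ≈ 0.1250.
(Since a = 16 > μ = 2.0000, the bound 1/8 is < 1 and informative.)

P[X ≥ 16] ≤ 1/8 ≈ 0.1250.


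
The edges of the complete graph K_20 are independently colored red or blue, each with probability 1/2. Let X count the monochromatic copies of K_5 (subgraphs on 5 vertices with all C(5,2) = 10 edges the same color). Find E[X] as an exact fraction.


Let X = Σ_S X_S over the C(20, 5) = 15504 subsets S of size 5, where X_S = 1 if the K_5 on S is monochromatic.
For a fixed S, the K_5 on S has C(5, 2) = 10 edges. P[all 10 edges red] = (1/2)^10, and likewise for blue, so P[monochromatic] = 2·(1/2)^10 = 2^{1 − 10} = 1/512.
By linearity: E[X] = C(20, 5) · 2^{1 − 10} = 15504 · 1/512 = 969/32.
Numerically: E[X] ≈ 30.28125.

E[X] = C(20,5)·2^(1−C(5,2)) = 969/32 ≈ 30.28125.


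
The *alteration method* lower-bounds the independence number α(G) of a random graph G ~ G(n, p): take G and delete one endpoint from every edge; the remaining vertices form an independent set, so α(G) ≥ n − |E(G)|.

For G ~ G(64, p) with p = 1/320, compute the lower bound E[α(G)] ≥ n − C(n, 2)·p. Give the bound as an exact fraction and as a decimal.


E[|E(G)|] = C(64, 2)·p = 2016 · (1/320) = 63/10.
E[α(G)] ≥ n − E[|E(G)|] = 64 − 63/10 = 577/10.
Numerically: ≈ 57.7000.
(This is only a lower bound; the true E[α(G)] may be larger.)

E[α(G)] ≥ 577/10 ≈ 57.7000.


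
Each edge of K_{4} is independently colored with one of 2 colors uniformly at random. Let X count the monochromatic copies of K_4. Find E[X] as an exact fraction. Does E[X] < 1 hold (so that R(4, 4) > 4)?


E[X] = C(4, 4) · 2^{1 − 6} = 1 · 2^{−5} = 1/32.
As a reduced fraction: E[X] = 1/32 ≈ 0.03125.
Is E[X] < 1? YES.
Since E[X] < 1, there exists a 2-coloring of K_{4} with no monochromatic K_4; hence R(4, 4) > 4.

E[X] = 1/32 ≈ 0.03125; E[X] < 1, so R(4, 4) > 4.


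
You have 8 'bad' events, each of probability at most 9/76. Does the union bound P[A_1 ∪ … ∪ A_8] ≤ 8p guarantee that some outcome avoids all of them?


Union bound: P[∪_{i=1}^{8} A_i] ≤ Σ_i P[A_i] ≤ 8·p = 8·(9/76) = 18/19.
Numerically: 18/19 ≈ 0.947368.
Is 18/19 < 1? YES.
Since P[∪ A_i] ≤ 18/19 < 1, the complement has P[∩ A_i^c] ≥ 1 − 18/19 = 1/19 > 0, so some outcome avoids every A_i.

8·p = 18/19 ≈ 0.947368; existence CERTIFIED by the union bound.


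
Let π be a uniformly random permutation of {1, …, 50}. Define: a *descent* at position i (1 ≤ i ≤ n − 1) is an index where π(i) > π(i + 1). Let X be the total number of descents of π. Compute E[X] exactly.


Write X = Σ X_I over i = 1, …, 49, with X_I the indicator of one descent.
There are 49 indicators.
For each fixed i, the pair (π(i), π(i+1)) is a uniformly random ordered pair of distinct values from {1, …, 50}; by symmetry P[π(i) > π(i+1)] = 1/2.
By linearity: E[X] = 49 · (1/2) = (50 − 1) · (1/2) = 49/2 ≈ 24.5000.

E[X] = 49/2 = 24.5000.


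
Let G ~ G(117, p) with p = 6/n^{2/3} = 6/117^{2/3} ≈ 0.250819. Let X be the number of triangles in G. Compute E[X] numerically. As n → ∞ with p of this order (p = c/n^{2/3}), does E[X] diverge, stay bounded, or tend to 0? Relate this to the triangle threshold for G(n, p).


Number of potential triangles: C(117, 3) = 260130.
Each occurs with probability p³ ≈ (0.250819)³ ≈ 1.57790927e-02.
By linearity: E[X] = C(117, 3)·p³ ≈ 260130 · 1.57790927e-02 ≈ 4104.615385.
Since α = 2/3 < 1, p = c/n^{2/3} ≫ 1/n is above the triangle threshold p ~ 1/n. Asymptotically E[X] ~ (c³/6)·n^{3(1−α)} = (6³/6)·n^{1} → ∞; triangles are abundant w.h.p.

E[X] ≈ 4104.615385; in regime p = Θ(1/n^{2/3}) E[X] diverges (above the triangle threshold p ~ 1/n).


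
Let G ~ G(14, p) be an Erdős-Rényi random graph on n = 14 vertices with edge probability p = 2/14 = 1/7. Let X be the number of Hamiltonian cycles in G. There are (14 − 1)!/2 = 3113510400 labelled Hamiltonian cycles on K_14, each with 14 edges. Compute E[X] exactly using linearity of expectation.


K_14 has (14 − 1)!/2 = 3113510400 labelled Hamiltonian cycles.
For each such Hamiltonian cycle H, let X_H = 1 if all 14 edges of H are present in G. Then P[X_H = 1] = p^{14} = (1/7)^{14} = 1/678223072849.
By linearity: E[X] = Σ_H E[X_H] = 3113510400 · p^{14} = 3113510400 · 1/678223072849 = 444787200/96889010407.
Numerically: E[X] ≈ 0.00459.

E[X] = 3113510400 · (1/7)^{14} = 444787200/96889010407 ≈ 0.00459.


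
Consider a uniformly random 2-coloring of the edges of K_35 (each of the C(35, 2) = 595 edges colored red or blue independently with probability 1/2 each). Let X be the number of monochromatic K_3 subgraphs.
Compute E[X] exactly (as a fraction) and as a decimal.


Let X = Σ_S X_S over the C(35, 3) = 6545 subsets S of size 3, where X_S = 1 if the K_3 on S is monochromatic.
For a fixed S, the K_3 on S has C(3, 2) = 3 edges. P[all 3 edges red] = (1/2)^3, and likewise for blue, so P[monochromatic] = 2·(1/2)^3 = 2^{1 − 3} = 1/4.
By linearity of expectation: E[X] = C(35, 3) · 2^{1 − 3} = 6545 · 1/4 = 6545/4.
Numerically: E[X] ≈ 1636.2500.

E[X] = C(35,3)·2^(1−C(3,2)) = 6545/4 ≈ 1636.2500.


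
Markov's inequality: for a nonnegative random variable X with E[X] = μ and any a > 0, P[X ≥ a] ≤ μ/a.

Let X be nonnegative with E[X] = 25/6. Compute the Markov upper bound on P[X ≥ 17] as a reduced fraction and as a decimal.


μ = E[X] = 25/6, a = 17.
Markov: P[X ≥ 17] ≤ μ/a = (25/6)/17 = 25/102.
Numerically: ≈ 0.24510.
(Since a = 17 > μ = 4.16667, the bound 25/102 is < 1 and informative.)

P[X ≥ 17] ≤ 25/102 ≈ 0.24510.


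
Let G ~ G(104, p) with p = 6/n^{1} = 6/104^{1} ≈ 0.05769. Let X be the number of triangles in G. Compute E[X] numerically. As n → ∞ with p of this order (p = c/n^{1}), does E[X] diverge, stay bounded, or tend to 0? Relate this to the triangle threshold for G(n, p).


Number of potential triangles: C(104, 3) = 182104.
Each occurs with probability p³ ≈ (0.05769)³ ≈ 1.920232e-04.
By linearity: E[X] = C(104, 3)·p³ ≈ 182104 · 1.920232e-04 ≈ 34.9682.
Here α = 1, so p = 6/n is exactly at the triangle threshold p ~ 1/n. Asymptotically E[X] → c³/6 = 6³/6 = 36 ≈ 36.0000, a bounded constant. In this regime the triangle count is asymptotically Poisson(c³/6).

E[X] ≈ 34.9682; in regime p = Θ(1/n^{1}) E[X] stays bounded (at the triangle threshold p ~ 1/n).
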